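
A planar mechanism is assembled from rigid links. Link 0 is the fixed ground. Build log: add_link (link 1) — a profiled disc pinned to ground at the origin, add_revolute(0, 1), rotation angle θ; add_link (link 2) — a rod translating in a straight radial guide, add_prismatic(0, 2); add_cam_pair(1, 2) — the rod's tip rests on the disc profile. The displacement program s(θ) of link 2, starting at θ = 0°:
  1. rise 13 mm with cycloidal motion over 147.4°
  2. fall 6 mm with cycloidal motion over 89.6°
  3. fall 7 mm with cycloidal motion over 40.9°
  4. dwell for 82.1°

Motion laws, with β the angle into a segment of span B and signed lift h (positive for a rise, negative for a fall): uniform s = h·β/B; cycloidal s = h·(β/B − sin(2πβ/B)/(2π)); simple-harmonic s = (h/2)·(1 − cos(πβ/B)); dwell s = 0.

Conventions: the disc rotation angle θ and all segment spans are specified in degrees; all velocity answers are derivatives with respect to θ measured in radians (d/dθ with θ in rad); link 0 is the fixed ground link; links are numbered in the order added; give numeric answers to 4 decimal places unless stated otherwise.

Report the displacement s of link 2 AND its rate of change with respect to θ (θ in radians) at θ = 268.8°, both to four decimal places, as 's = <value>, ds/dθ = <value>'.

seg 1 [0°–147.4°] cycloidal, h=13: full span → s += 13 → s = 13.0000
seg 2 [147.4°–237°] cycloidal, h=-6: full span → s += -6 → s = 7.0000
seg 3 [237°–277.9°] cycloidal, h=-7: θ=268.8° here. β=31.8, B=40.9. -7·(0.7775 − sin(2π·0.7775)/(2π)) = -6.5400 → s = 0.4600
velocity in seg [237°–277.9°] (cycloidal), θ in radians: β = 31.8° = 0.5550 rad, B = 40.9° = 0.7138 rad; ds/dθ = (h/B)(1 − cos(2πβ/B)) = ((-7)/0.7138)(1 − cos(2π·0.7775)) = -8.119795 mm/rad

s = 0.4600, ds/dθ = -8.1198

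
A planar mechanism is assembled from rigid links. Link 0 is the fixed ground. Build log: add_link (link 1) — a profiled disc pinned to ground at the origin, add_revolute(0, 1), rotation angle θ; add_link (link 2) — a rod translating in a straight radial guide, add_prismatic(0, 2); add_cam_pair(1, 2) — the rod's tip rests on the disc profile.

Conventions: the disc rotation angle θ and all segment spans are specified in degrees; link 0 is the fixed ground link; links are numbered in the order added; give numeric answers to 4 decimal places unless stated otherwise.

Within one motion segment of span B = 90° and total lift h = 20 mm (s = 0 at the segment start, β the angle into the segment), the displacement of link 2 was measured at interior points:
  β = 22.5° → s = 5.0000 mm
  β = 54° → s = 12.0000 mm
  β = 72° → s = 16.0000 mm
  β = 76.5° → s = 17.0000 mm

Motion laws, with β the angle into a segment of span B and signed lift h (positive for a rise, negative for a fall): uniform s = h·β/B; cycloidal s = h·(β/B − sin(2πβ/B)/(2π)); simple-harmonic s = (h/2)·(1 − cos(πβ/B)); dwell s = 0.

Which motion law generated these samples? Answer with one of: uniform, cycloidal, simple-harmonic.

candidates at β/B = r: uniform s = h·r (linear in β); cycloidal s = h·(r − sin(2πr)/(2π)); simple-harmonic s = (h/2)(1 − cos(πr))
β=22.5°: printed 5.0000 | uniform 5.0000, cycloidal 1.8169, simple-harmonic 2.9289
β=54°: printed 12.0000 | uniform 12.0000, cycloidal 13.8710, simple-harmonic 13.0902
β=72°: printed 16.0000 | uniform 16.0000, cycloidal 19.0273, simple-harmonic 18.0902
β=76.5°: printed 17.0000 | uniform 17.0000, cycloidal 19.5752, simple-harmonic 18.9101
only one law matches every sample → uniform

uniform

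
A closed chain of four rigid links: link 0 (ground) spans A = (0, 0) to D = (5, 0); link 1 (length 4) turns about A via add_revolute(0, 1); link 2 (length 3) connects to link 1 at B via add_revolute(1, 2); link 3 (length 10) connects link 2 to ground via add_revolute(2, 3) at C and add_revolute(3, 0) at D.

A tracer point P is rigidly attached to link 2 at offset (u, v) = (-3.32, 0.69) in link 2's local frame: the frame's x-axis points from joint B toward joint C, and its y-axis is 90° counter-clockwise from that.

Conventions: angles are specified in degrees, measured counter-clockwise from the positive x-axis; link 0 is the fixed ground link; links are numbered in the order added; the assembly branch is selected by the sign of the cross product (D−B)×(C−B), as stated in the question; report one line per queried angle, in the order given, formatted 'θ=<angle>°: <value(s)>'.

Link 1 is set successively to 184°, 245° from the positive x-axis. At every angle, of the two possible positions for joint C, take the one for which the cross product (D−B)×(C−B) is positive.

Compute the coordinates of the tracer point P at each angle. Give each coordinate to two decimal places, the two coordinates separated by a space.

A=(0,0), D=(5.00,0)
θ=184°: B = A + 4.00·(cos184°, sin184°) = (-3.9903, -0.2790)
θ=184°: |BD| = 8.9946
θ=184°: circle(B,3.00) ∩ circle(D,10.00): a=-0.5613, h=2.9470
θ=184°:   candidates: C₊=(-4.6427,2.6492) cross=26.507; C₋=(-4.4599,-3.2420) cross=-26.507
θ=184°:   branch + wants cross > 0 → take C=(-4.6427,2.6492) (cross=26.507)
θ=184°: ex = (C−B)/|BC| = (-0.2175,0.9761); ey = (-0.9761,-0.2175)
θ=184°: P = B + -3.32·ex + 0.69·ey = (-3.9417,-3.6696)
θ=245°: B = A + 4.00·(cos245°, sin245°) = (-1.6905, -3.6252)
θ=245°: |BD| = 7.6095
θ=245°: circle(B,3.00) ∩ circle(D,10.00): a=-2.1746, h=2.0667
θ=245°:   candidates: C₊=(-4.5870,-2.8442) cross=15.726; C₋=(-2.6179,-6.4783) cross=-15.726
θ=245°:   branch + wants cross > 0 → take C=(-4.5870,-2.8442) (cross=15.726)
θ=245°: ex = (C−B)/|BC| = (-0.9655,0.2604); ey = (-0.2604,-0.9655)
θ=245°: P = B + -3.32·ex + 0.69·ey = (1.3354,-5.1558)

θ=184°: -3.94 -3.67
θ=245°: 1.34 -5.16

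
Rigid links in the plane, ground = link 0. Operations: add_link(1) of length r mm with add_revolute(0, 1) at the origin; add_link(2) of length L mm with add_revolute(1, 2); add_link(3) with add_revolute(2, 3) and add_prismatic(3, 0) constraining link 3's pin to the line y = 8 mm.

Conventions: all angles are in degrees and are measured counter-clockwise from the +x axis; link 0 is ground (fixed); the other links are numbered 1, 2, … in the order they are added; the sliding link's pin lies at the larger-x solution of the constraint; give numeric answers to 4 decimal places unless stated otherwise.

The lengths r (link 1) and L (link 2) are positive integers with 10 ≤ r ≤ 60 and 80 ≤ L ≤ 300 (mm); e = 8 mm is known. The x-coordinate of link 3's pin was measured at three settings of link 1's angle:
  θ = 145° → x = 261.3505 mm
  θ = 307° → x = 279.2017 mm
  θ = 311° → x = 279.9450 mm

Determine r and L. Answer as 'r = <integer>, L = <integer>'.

constraint per measurement: (x − r cos θ)² + (r sin θ − e)² = L²
subtracting the θ₁ and θ₂ equations cancels the r² and L² terms:
r = (x₁² − x₂²) / (2[(x₁cos θ₁ + e sin θ₁) − (x₂cos θ₂ + e sin θ₂)]) = 13.0000 → r = 13
L² = (x₁ − r cos θ₁)² + (r sin θ₁ − e)² = 73984.0107 → L = 272.0000 → L = 272
check at θ₃=311°: x = 279.9450 (printed 279.9450) ✓

r = 13, L = 272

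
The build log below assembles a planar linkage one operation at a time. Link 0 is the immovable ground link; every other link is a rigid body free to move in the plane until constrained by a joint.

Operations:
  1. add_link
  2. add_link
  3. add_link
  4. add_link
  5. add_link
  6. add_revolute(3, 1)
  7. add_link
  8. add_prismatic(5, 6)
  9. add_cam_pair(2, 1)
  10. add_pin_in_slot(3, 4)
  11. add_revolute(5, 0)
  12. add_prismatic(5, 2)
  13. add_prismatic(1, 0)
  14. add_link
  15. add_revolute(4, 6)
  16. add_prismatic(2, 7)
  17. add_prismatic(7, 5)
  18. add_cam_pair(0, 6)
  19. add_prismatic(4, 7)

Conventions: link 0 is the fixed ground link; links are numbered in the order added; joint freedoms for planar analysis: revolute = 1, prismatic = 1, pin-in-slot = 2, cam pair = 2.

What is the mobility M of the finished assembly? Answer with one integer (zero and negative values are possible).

(L,J1,J2)=(1,0,0); link0 fixed
link1: (2,0,0)
link2: (3,0,0)
link3: (4,0,0)
link4: (5,0,0)
link5: (6,0,0)
R 3-1 [J1]: (6,1,0)
link6: (7,1,0)
P 5-6 [J1]: (7,2,0)
C 2-1 [J2]: (7,2,1)
PS 3-4 [J2]: (7,2,2)
R 5-0 [J1]: (7,3,2)
P 5-2 [J1]: (7,4,2)
P 1-0 [J1]: (7,5,2)
link7: (8,5,2)
R 4-6 [J1]: (8,6,2)
P 2-7 [J1]: (8,7,2)
P 7-5 [J1]: (8,8,2)
C 0-6 [J2]: (8,8,3)
P 4-7 [J1]: (8,9,3)
Grübler: 3·7 − 2·9 − 3 = 0

M = 0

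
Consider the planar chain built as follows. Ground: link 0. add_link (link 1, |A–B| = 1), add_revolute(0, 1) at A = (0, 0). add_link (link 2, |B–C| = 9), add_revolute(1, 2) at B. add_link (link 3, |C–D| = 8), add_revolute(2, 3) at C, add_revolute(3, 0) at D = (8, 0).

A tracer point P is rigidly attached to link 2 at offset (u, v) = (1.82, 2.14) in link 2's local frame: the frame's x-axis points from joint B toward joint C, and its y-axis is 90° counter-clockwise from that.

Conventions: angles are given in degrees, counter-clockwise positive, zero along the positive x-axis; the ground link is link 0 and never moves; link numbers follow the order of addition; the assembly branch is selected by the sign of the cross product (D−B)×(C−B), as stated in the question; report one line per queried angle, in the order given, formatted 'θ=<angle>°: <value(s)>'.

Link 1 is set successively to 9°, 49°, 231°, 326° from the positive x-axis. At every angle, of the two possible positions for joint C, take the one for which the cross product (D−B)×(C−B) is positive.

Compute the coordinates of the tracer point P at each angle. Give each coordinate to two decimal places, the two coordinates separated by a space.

A=(0,0), D=(8.00,0)
θ=9°: B = A + 1.00·(cos9°, sin9°) = (0.9877, 0.1564)
θ=9°: |BD| = 7.0141
θ=9°: circle(B,9.00) ∩ circle(D,8.00): a=4.7189, h=7.6637
θ=9°:   candidates: C₊=(5.8763,7.7130) cross=53.754; C₋=(5.5345,-7.6106) cross=-53.754
θ=9°:   branch + wants cross > 0 → take C=(5.8763,7.7130) (cross=53.754)
θ=9°: ex = (C−B)/|BC| = (0.5432,0.8396); ey = (-0.8396,0.5432)
θ=9°: P = B + 1.82·ex + 2.14·ey = (0.1795,2.8469)
θ=49°: B = A + 1.00·(cos49°, sin49°) = (0.6561, 0.7547)
θ=49°: |BD| = 7.3826
θ=49°: circle(B,9.00) ∩ circle(D,8.00): a=4.8427, h=7.5861
θ=49°:   candidates: C₊=(6.2489,7.8060) cross=56.005; C₋=(4.6978,-7.2867) cross=-56.005
θ=49°:   branch + wants cross > 0 → take C=(6.2489,7.8060) (cross=56.005)
θ=49°: ex = (C−B)/|BC| = (0.6214,0.7835); ey = (-0.7835,0.6214)
θ=49°: P = B + 1.82·ex + 2.14·ey = (0.1104,3.5105)
θ=231°: B = A + 1.00·(cos231°, sin231°) = (-0.6293, -0.7771)
θ=231°: |BD| = 8.6642
θ=231°: circle(B,9.00) ∩ circle(D,8.00): a=5.3132, h=7.2643
θ=231°:   candidates: C₊=(4.0109,6.9345) cross=62.940; C₋=(5.3140,-7.5356) cross=-62.940
θ=231°:   branch + wants cross > 0 → take C=(4.0109,6.9345) (cross=62.940)
θ=231°: ex = (C−B)/|BC| = (0.5156,0.8568); ey = (-0.8568,0.5156)
θ=231°: P = B + 1.82·ex + 2.14·ey = (-1.5246,1.8856)
θ=326°: B = A + 1.00·(cos326°, sin326°) = (0.8290, -0.5592)
θ=326°: |BD| = 7.1927
θ=326°: circle(B,9.00) ∩ circle(D,8.00): a=4.7781, h=7.6269
θ=326°:   candidates: C₊=(4.9997,7.4161) cross=54.858; C₋=(6.1856,-7.7915) cross=-54.858
θ=326°:   branch + wants cross > 0 → take C=(4.9997,7.4161) (cross=54.858)
θ=326°: ex = (C−B)/|BC| = (0.4634,0.8861); ey = (-0.8861,0.4634)
θ=326°: P = B + 1.82·ex + 2.14·ey = (-0.2239,2.0453)

θ=9°: 0.18 2.85
θ=49°: 0.11 3.51
θ=231°: -1.52 1.89
θ=326°: -0.22 2.05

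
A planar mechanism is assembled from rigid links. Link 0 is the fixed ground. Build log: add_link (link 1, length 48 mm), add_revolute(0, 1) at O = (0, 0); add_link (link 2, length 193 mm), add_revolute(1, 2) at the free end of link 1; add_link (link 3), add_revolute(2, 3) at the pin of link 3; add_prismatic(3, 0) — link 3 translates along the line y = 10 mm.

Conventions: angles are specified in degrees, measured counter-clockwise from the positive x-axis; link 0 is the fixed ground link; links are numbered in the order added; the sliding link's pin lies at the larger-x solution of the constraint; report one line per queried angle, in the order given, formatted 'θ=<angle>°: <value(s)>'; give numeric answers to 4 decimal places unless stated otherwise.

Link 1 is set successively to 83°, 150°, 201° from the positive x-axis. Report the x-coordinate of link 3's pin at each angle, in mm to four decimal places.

geometry: r = 48 mm, L = 193 mm, e = 10 mm
θ=83°: crank pin P = (r cos θ, r sin θ) = (5.849728, 47.642215)
θ=83°: h = r sin θ − e = 47.642215 − 10 = 37.642215
θ=83°: x = r cos θ + √(L² − h²) = 5.849728 + 189.293591 = 195.143320
θ=150°: crank pin P = (r cos θ, r sin θ) = (-41.569219, 24.000000)
θ=150°: h = r sin θ − e = 24.000000 − 10 = 14.000000
θ=150°: x = r cos θ + √(L² − h²) = -41.569219 + 192.491558 = 150.922339
θ=201°: crank pin P = (r cos θ, r sin θ) = (-44.811860, -17.201662)
θ=201°: h = r sin θ − e = -17.201662 − 10 = -27.201662
θ=201°: x = r cos θ + √(L² − h²) = -44.811860 + 191.073467 = 146.261606

θ=83°: 195.1433
θ=150°: 150.9223
θ=201°: 146.2616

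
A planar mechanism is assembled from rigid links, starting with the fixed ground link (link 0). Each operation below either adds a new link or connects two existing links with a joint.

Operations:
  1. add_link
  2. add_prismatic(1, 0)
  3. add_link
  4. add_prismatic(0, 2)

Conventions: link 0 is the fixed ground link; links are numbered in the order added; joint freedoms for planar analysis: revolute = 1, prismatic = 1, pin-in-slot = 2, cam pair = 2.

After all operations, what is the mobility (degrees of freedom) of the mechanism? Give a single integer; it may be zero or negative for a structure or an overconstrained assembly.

link 0 = ground. State L|J1|J2 = 1|0|0
+link1  2|0|0
P(1,0) f=1→J1  2|1|0
+link2  3|1|0
P(0,2) f=1→J1  3|2|0
M = 3(3−1)−2·2−0 = 6−4−0 = 2

M = 2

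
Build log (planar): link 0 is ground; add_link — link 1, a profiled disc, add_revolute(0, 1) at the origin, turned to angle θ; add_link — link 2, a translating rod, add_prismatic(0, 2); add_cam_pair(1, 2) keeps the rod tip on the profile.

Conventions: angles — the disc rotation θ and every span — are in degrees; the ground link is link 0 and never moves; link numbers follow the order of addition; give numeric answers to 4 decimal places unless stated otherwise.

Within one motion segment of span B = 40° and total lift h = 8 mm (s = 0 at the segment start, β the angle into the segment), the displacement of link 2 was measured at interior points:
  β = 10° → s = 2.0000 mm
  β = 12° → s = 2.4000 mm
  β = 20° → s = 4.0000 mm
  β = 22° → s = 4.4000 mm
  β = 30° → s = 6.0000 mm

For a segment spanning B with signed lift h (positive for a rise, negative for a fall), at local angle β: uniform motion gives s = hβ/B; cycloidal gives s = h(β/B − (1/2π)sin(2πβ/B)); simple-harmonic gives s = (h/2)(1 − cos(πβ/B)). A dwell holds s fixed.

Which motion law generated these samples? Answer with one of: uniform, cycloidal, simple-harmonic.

candidates at β/B = r: uniform s = h·r (linear in β); cycloidal s = h·(r − sin(2πr)/(2π)); simple-harmonic s = (h/2)(1 − cos(πr))
β=10°: printed 2.0000 | uniform 2.0000, cycloidal 0.7268, simple-harmonic 1.1716
β=12°: printed 2.4000 | uniform 2.4000, cycloidal 1.1891, simple-harmonic 1.6489
β=20°: printed 4.0000 | uniform 4.0000, cycloidal 4.0000, simple-harmonic 4.0000
β=22°: printed 4.4000 | uniform 4.4000, cycloidal 4.7935, simple-harmonic 4.6257
β=30°: printed 6.0000 | uniform 6.0000, cycloidal 7.2732, simple-harmonic 6.8284
only one law matches every sample → uniform

uniform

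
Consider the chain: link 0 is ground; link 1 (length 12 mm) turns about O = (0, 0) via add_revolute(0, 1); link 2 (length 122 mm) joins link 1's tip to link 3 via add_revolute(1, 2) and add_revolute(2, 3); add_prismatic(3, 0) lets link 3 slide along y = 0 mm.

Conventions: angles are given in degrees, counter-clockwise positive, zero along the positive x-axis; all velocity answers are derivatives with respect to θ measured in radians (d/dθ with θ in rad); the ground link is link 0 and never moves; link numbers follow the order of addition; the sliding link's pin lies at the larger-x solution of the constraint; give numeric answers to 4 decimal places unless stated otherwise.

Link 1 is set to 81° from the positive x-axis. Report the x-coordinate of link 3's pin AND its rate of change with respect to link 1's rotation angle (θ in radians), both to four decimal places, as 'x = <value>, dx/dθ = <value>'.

geometry: r = 12 mm, L = 122 mm, e = 0 mm
crank pin P = (r cos θ, r sin θ) = (1.877214, 11.852260)
h = r sin θ − e = 11.852260 − 0 = 11.852260
x = r cos θ + √(L² − h²) = 1.877214 + 121.422914 = 123.300127
dx/dθ = −r sin θ − h·r cos θ/√(L² − h²) (θ in radians; h = 11.852260) = -12.035498

x = 123.3001, dx/dθ = -12.0355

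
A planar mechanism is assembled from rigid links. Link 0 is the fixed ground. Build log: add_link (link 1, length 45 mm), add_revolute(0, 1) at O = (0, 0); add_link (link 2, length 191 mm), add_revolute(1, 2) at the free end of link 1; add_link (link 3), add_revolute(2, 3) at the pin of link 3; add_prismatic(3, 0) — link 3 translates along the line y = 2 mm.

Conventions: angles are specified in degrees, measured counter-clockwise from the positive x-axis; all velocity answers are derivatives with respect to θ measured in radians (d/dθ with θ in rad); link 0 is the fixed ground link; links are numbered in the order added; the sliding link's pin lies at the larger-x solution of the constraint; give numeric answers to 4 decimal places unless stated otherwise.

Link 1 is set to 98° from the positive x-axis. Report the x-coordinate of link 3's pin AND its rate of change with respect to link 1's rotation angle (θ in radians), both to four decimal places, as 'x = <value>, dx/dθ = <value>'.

geometry: r = 45 mm, L = 191 mm, e = 2 mm
crank pin P = (r cos θ, r sin θ) = (-6.262790, 44.562063)
h = r sin θ − e = 44.562063 − 2 = 42.562063
x = r cos θ + √(L² − h²) = -6.262790 + 186.197397 = 179.934608
dx/dθ = −r sin θ − h·r cos θ/√(L² − h²) (θ in radians; h = 42.562063) = -43.130479

x = 179.9346, dx/dθ = -43.1305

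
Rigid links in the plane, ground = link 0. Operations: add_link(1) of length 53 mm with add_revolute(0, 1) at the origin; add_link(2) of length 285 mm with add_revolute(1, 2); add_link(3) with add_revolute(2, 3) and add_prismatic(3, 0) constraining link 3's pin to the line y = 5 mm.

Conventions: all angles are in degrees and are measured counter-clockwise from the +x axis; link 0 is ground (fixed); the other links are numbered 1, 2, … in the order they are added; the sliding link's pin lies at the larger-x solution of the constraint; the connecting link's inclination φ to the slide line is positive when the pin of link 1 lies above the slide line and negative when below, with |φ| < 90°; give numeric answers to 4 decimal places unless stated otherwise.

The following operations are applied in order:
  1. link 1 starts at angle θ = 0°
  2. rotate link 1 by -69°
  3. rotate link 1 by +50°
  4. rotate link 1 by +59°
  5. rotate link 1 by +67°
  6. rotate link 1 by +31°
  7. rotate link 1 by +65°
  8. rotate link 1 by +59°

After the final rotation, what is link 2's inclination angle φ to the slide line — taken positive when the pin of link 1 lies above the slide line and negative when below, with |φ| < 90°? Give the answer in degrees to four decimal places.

geometry: r = 53 mm, L = 285 mm, e = 5 mm; θ starts at 0°
rotate link 1 by -69°: θ ← 0° -69° = -69°
rotate link 1 by +50°: θ ← -69° +50° = -19°
rotate link 1 by +59°: θ ← -19° +59° = 40°
rotate link 1 by +67°: θ ← 40° +67° = 107°
rotate link 1 by +31°: θ ← 107° +31° = 138°
rotate link 1 by +65°: θ ← 138° +65° = 203°
rotate link 1 by +59°: θ ← 203° +59° = 262°
h = r sin θ − e = -52.484208 − 5 = -57.484208
sin φ = h / L = -57.484208 / 285 = -0.20169897
φ = arcsin(-0.20169897) = -11.636328°

-11.6363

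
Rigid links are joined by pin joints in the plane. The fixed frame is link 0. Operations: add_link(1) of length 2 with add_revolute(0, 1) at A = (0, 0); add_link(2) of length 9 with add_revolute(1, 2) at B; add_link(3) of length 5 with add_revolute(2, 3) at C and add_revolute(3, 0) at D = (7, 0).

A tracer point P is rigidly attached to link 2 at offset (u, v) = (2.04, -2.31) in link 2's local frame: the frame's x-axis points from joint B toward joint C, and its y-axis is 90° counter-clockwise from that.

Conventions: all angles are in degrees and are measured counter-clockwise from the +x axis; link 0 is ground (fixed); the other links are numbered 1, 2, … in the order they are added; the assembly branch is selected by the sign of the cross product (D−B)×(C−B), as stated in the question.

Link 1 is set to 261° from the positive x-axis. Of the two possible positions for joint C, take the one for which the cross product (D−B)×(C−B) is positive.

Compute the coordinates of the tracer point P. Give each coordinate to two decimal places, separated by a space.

A=(0,0), D=(7.00,0)
B = A + 2.00·(cos261°, sin261°) = (-0.3129, -1.9754)
|BD| = 7.5750
circle(B,9.00) ∩ circle(D,5.00): a=7.4839, h=4.9992
  candidates: C₊=(5.6084,4.8024) cross=37.869; C₋=(8.2157,-4.8500) cross=-37.869
  branch + wants cross > 0 → take C=(5.6084,4.8024) (cross=37.869)
ex = (C−B)/|BC| = (0.6579,0.7531); ey = (-0.7531,0.6579)
P = B + 2.04·ex + -2.31·ey = (2.7689,-1.9589)

2.77 -1.96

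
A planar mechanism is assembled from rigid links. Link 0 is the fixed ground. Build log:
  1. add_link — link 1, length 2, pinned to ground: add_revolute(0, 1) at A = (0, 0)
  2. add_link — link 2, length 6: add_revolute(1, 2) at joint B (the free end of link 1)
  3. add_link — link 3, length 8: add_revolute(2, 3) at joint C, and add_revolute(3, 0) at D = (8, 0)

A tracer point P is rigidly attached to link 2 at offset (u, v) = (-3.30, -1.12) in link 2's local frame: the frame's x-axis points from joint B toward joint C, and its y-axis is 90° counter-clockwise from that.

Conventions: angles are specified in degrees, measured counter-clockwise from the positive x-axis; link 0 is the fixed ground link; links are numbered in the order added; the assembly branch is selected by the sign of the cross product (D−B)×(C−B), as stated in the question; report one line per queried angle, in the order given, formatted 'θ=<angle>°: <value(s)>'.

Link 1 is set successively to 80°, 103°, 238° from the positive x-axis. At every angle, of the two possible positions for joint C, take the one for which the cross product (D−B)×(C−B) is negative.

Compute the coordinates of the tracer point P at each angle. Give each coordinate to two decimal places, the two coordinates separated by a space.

A=(0,0), D=(8.00,0)
θ=80°: B = A + 2.00·(cos80°, sin80°) = (0.3473, 1.9696)
θ=80°: |BD| = 7.9021
θ=80°: circle(B,6.00) ∩ circle(D,8.00): a=2.1794, h=5.5902
θ=80°:   candidates: C₊=(3.8513,6.8402) cross=44.174; C₋=(1.0645,-3.9874) cross=-44.174
θ=80°:   branch - wants cross < 0 → take C=(1.0645,-3.9874) (cross=-44.174)
θ=80°: ex = (C−B)/|BC| = (0.1195,-0.9928); ey = (0.9928,0.1195)
θ=80°: P = B + -3.30·ex + -1.12·ey = (-1.1591,5.1121)
θ=103°: B = A + 2.00·(cos103°, sin103°) = (-0.4499, 1.9487)
θ=103°: |BD| = 8.6717
θ=103°: circle(B,6.00) ∩ circle(D,8.00): a=2.7214, h=5.3473
θ=103°:   candidates: C₊=(3.4036,6.5477) cross=46.370; C₋=(1.0002,-3.8734) cross=-46.370
θ=103°:   branch - wants cross < 0 → take C=(1.0002,-3.8734) (cross=-46.370)
θ=103°: ex = (C−B)/|BC| = (0.2417,-0.9704); ey = (0.9704,0.2417)
θ=103°: P = B + -3.30·ex + -1.12·ey = (-2.3343,4.8802)
θ=238°: B = A + 2.00·(cos238°, sin238°) = (-1.0598, -1.6961)
θ=238°: |BD| = 9.2172
θ=238°: circle(B,6.00) ∩ circle(D,8.00): a=3.0897, h=5.1433
θ=238°:   candidates: C₊=(1.0307,3.9279) cross=47.407; C₋=(2.9236,-6.1830) cross=-47.407
θ=238°:   branch - wants cross < 0 → take C=(2.9236,-6.1830) (cross=-47.407)
θ=238°: ex = (C−B)/|BC| = (0.6639,-0.7478); ey = (0.7478,0.6639)
θ=238°: P = B + -3.30·ex + -1.12·ey = (-4.0883,0.0281)

θ=80°: -1.16 5.11
θ=103°: -2.33 4.88
θ=238°: -4.09 0.03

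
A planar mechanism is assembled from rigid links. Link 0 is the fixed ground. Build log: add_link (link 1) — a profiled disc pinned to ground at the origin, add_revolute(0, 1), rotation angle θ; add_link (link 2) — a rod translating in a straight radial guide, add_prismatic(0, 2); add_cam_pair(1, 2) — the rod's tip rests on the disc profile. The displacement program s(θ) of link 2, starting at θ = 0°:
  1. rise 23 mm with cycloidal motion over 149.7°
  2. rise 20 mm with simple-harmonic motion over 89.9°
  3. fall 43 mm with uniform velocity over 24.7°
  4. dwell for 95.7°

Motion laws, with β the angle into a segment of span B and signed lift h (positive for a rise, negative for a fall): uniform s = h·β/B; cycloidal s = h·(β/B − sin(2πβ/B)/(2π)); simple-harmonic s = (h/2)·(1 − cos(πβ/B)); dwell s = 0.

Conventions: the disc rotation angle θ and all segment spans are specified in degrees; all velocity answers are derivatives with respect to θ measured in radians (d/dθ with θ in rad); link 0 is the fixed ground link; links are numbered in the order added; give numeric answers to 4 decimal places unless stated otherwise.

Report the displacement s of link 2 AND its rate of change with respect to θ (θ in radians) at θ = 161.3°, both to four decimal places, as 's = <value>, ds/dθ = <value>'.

seg 1 [0°–149.7°] cycloidal, h=23: full span → s += 23 → s = 23.0000
seg 2 [149.7°–239.6°] simple-harmonic, h=20: θ=161.3° here. β=11.6, B=89.9. 20/2·(1 − cos(π·0.1290)) = 0.8104 → s = 23.8104
velocity in seg [149.7°–239.6°] (simple-harmonic), θ in radians: β = 11.6° = 0.2025 rad, B = 89.9° = 1.5691 rad; ds/dθ = (πh/(2B)) sin(πβ/B) = (π·20/(2·1.5691)) sin(π·0.1290) = 7.895890 mm/rad

s = 23.8104, ds/dθ = 7.8959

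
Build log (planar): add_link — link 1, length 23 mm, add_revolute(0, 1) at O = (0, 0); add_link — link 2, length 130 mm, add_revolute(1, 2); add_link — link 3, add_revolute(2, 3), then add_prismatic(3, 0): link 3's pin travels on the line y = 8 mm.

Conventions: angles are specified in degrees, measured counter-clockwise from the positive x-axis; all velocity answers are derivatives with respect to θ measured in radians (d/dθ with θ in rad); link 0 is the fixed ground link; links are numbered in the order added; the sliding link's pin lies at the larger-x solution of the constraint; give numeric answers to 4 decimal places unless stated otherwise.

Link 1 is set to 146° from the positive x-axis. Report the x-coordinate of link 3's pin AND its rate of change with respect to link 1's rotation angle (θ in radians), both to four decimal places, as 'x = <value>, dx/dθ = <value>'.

geometry: r = 23 mm, L = 130 mm, e = 8 mm
crank pin P = (r cos θ, r sin θ) = (-19.067864, 12.861437)
h = r sin θ − e = 12.861437 − 8 = 4.861437
x = r cos θ + √(L² − h²) = -19.067864 + 129.909070 = 110.841206
dx/dθ = −r sin θ − h·r cos θ/√(L² − h²) (θ in radians; h = 4.861437) = -12.147882

x = 110.8412, dx/dθ = -12.1479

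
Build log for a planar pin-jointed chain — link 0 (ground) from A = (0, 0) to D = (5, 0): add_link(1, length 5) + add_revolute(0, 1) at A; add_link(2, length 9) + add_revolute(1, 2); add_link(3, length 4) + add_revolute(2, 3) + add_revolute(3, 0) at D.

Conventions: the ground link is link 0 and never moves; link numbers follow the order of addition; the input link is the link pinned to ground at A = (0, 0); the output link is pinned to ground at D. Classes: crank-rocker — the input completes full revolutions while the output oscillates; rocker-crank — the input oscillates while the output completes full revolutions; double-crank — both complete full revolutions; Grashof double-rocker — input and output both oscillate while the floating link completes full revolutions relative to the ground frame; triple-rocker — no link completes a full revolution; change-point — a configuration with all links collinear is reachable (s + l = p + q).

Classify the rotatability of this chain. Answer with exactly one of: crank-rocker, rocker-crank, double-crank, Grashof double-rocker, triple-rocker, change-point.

lengths: ground=5, input=5, coupler=9, output=4
sorted: s=4 (shortest), l=9 (longest), p+q=10
s + l = 13 vs p + q = 10
s + l > p + q → non-Grashof → no link fully rotates → triple-rocker

triple-rocker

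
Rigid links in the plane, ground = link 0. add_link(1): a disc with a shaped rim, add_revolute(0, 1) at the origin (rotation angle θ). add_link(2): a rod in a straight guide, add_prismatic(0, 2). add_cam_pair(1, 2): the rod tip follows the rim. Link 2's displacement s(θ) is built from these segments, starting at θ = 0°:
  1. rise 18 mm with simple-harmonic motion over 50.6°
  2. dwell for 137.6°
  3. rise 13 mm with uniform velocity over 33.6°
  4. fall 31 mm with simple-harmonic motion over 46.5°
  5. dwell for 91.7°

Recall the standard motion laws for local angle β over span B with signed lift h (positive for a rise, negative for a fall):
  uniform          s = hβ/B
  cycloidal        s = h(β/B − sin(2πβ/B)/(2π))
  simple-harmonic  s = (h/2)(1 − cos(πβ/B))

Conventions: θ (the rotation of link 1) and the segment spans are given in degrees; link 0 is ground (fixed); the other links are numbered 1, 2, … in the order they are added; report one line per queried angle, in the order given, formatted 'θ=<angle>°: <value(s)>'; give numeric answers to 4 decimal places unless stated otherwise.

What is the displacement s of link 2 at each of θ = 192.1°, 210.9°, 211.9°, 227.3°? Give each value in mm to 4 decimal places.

segment 1 (0° to 50.6°, simple-harmonic, h = 18) is passed completely: s = 0.0000 + (18) = 18.0000
segment 2 (50.6° to 188.2°, dwell): s unchanged at 18.0000
θ = 192.1° falls in segment 3 (188.2° to 221.8°, uniform, h = 13): β = 192.1 − 188.2 = 3.9°, B = 33.6°; Δs = 13·3.9/33.6 = 1.5089; s = 18.0000 + 1.5089 = 19.5089
θ = 210.9° falls in segment 3 (188.2° to 221.8°, uniform, h = 13): β = 210.9 − 188.2 = 22.7°, B = 33.6°; Δs = 13·22.7/33.6 = 8.7827; s = 18.0000 + 8.7827 = 26.7827
θ = 211.9° falls in segment 3 (188.2° to 221.8°, uniform, h = 13): β = 211.9 − 188.2 = 23.7°, B = 33.6°; Δs = 13·23.7/33.6 = 9.1696; s = 18.0000 + 9.1696 = 27.1696
segment 3 (188.2° to 221.8°, uniform, h = 13) is passed completely: s = 18.0000 + (13) = 31.0000
θ = 227.3° falls in segment 4 (221.8° to 268.3°, simple-harmonic, h = -31): β = 227.3 − 221.8 = 5.5°, B = 46.5°; Δs = -31/2·(1 − cos(π·0.1183)) = -1.0578; s = 31.0000 − 1.0578 = 29.9422

θ=192.1°: 19.5089
θ=210.9°: 26.7827
θ=211.9°: 27.1696
θ=227.3°: 29.9422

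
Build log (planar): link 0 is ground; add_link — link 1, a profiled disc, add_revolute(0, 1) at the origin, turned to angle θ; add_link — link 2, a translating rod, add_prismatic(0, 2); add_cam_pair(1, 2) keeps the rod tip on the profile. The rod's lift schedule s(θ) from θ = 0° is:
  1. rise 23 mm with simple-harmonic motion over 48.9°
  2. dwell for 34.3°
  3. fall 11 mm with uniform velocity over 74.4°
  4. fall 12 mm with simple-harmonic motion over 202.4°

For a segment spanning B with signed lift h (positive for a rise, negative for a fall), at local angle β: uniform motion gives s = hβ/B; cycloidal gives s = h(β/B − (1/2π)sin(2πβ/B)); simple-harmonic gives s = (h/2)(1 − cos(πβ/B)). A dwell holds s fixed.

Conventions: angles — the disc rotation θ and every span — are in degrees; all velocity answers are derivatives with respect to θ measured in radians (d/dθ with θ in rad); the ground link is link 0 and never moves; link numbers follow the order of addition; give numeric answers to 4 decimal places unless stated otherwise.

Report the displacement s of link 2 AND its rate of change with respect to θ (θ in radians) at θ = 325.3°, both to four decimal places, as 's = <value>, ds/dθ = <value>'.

seg 1 [0°–48.9°] simple-harmonic, h=23: full span → s += 23 → s = 23.0000
seg 2 [48.9°–83.2°] dwell: s stays 23.0000
seg 3 [83.2°–157.6°] uniform, h=-11: full span → s += -11 → s = 12.0000
seg 4 [157.6°–360°] simple-harmonic, h=-12: θ=325.3° here. β=167.7, B=202.4. -12/2·(1 − cos(π·0.8286)) = -11.1506 → s = 0.8494
velocity in seg [157.6°–360°] (simple-harmonic), θ in radians: β = 167.7° = 2.9269 rad, B = 202.4° = 3.5325 rad; ds/dθ = (πh/(2B)) sin(πβ/B) = (π·(-12)/(2·3.5325)) sin(π·0.8286) = -2.737017 mm/rad

s = 0.8494, ds/dθ = -2.7370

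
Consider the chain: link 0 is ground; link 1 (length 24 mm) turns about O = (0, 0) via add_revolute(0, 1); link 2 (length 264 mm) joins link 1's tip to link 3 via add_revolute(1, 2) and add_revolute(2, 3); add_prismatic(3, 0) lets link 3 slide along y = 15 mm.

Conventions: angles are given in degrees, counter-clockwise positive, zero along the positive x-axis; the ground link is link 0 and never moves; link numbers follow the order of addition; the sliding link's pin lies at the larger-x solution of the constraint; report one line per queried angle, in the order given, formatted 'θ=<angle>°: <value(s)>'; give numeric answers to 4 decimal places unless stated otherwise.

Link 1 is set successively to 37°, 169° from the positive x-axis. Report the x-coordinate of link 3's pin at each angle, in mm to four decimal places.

geometry: r = 24 mm, L = 264 mm, e = 15 mm
θ=37°: crank pin P = (r cos θ, r sin θ) = (19.167252, 14.443561)
θ=37°: h = r sin θ − e = 14.443561 − 15 = -0.556439
θ=37°: x = r cos θ + √(L² − h²) = 19.167252 + 263.999414 = 283.166666
θ=169°: crank pin P = (r cos θ, r sin θ) = (-23.559052, 4.579416)
θ=169°: h = r sin θ − e = 4.579416 − 15 = -10.420584
θ=169°: x = r cos θ + √(L² − h²) = -23.559052 + 263.794260 = 240.235207

θ=37°: 283.1667
θ=169°: 240.2352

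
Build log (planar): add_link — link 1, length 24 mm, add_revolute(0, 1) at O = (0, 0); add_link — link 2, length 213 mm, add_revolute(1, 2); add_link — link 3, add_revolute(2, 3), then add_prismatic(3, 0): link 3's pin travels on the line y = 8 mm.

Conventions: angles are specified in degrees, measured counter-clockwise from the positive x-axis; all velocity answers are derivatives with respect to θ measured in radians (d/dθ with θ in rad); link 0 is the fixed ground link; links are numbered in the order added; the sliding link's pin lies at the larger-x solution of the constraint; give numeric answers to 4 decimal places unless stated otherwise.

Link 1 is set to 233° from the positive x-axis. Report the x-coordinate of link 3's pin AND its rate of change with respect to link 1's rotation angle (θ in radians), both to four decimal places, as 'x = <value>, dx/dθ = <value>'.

geometry: r = 24 mm, L = 213 mm, e = 8 mm
crank pin P = (r cos θ, r sin θ) = (-14.443561, -19.167252)
h = r sin θ − e = -19.167252 − 8 = -27.167252
x = r cos θ + √(L² − h²) = -14.443561 + 211.260362 = 196.816801
dx/dθ = −r sin θ − h·r cos θ/√(L² − h²) (θ in radians; h = -27.167252) = 17.309867

x = 196.8168, dx/dθ = 17.3099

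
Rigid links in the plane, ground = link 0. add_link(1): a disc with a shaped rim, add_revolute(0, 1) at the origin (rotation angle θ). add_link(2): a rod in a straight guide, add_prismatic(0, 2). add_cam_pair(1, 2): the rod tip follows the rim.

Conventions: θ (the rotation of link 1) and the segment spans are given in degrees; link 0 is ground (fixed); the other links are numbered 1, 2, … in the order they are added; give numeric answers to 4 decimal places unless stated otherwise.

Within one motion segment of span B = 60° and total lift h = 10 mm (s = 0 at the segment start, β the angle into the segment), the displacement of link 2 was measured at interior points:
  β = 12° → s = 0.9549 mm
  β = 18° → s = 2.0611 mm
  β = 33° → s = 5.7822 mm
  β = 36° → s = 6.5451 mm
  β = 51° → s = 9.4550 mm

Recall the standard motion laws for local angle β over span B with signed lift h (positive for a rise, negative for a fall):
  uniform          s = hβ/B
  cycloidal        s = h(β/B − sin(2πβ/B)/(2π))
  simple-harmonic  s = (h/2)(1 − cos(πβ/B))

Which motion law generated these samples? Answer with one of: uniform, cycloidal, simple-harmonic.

candidates at β/B = r: uniform s = h·r (linear in β); cycloidal s = h·(r − sin(2πr)/(2π)); simple-harmonic s = (h/2)(1 − cos(πr))
β=12°: printed 0.9549 | uniform 2.0000, cycloidal 0.4863, simple-harmonic 0.9549
β=18°: printed 2.0611 | uniform 3.0000, cycloidal 1.4863, simple-harmonic 2.0611
β=33°: printed 5.7822 | uniform 5.5000, cycloidal 5.9918, simple-harmonic 5.7822
β=36°: printed 6.5451 | uniform 6.0000, cycloidal 6.9355, simple-harmonic 6.5451
β=51°: printed 9.4550 | uniform 8.5000, cycloidal 9.7876, simple-harmonic 9.4550
only one law matches every sample → simple-harmonic

simple-harmonic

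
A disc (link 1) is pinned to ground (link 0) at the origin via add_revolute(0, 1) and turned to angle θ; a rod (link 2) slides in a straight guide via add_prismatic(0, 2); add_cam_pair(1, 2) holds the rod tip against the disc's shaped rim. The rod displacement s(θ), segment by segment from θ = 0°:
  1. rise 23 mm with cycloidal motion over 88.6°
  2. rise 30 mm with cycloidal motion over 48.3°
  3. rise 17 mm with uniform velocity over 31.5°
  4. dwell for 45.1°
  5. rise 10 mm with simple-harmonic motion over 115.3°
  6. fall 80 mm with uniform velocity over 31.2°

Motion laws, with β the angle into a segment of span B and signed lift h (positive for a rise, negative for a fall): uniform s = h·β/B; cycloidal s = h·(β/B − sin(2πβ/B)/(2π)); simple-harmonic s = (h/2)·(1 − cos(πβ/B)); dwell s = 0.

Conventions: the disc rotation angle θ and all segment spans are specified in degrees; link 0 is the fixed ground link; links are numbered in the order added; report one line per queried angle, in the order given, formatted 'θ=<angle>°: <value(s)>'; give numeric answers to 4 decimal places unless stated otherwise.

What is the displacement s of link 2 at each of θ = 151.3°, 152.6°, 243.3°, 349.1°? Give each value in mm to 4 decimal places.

segment 1 (0° to 88.6°, cycloidal, h = 23) is passed completely: s = 0.0000 + (23) = 23.0000
segment 2 (88.6° to 136.9°, cycloidal, h = 30) is passed completely: s = 23.0000 + (30) = 53.0000
θ = 151.3° falls in segment 3 (136.9° to 168.4°, uniform, h = 17): β = 151.3 − 136.9 = 14.4°, B = 31.5°; Δs = 17·14.4/31.5 = 7.7714; s = 53.0000 + 7.7714 = 60.7714
θ = 152.6° falls in segment 3 (136.9° to 168.4°, uniform, h = 17): β = 152.6 − 136.9 = 15.7°, B = 31.5°; Δs = 17·15.7/31.5 = 8.4730; s = 53.0000 + 8.4730 = 61.4730
segment 3 (136.9° to 168.4°, uniform, h = 17) is passed completely: s = 53.0000 + (17) = 70.0000
segment 4 (168.4° to 213.5°, dwell): s unchanged at 70.0000
θ = 243.3° falls in segment 5 (213.5° to 328.8°, simple-harmonic, h = 10): β = 243.3 − 213.5 = 29.8°, B = 115.3°; Δs = 10/2·(1 − cos(π·0.2585)) = 1.5596; s = 70.0000 + 1.5596 = 71.5596
segment 5 (213.5° to 328.8°, simple-harmonic, h = 10) is passed completely: s = 70.0000 + (10) = 80.0000
θ = 349.1° falls in segment 6 (328.8° to 360°, uniform, h = -80): β = 349.1 − 328.8 = 20.3°, B = 31.2°; Δs = -80·20.3/31.2 = -52.0513; s = 80.0000 − 52.0513 = 27.9487

θ=151.3°: 60.7714
θ=152.6°: 61.4730
θ=243.3°: 71.5596
θ=349.1°: 27.9487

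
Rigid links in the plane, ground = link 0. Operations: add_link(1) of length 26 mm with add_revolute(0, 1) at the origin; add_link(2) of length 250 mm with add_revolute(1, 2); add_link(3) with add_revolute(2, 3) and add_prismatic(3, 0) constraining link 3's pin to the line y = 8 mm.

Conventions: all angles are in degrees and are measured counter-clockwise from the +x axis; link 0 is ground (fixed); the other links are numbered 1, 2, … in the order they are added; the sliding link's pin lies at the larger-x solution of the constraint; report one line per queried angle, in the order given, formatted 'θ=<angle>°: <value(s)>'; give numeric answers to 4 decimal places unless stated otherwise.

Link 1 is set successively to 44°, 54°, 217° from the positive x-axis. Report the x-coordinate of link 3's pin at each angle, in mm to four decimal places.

geometry: r = 26 mm, L = 250 mm, e = 8 mm
θ=44°: crank pin P = (r cos θ, r sin θ) = (18.702835, 18.061118)
θ=44°: h = r sin θ − e = 18.061118 − 8 = 10.061118
θ=44°: x = r cos θ + √(L² − h²) = 18.702835 + 249.797466 = 268.500301
θ=54°: crank pin P = (r cos θ, r sin θ) = (15.282417, 21.034442)
θ=54°: h = r sin θ − e = 21.034442 − 8 = 13.034442
θ=54°: x = r cos θ + √(L² − h²) = 15.282417 + 249.659975 = 264.942392
θ=217°: crank pin P = (r cos θ, r sin θ) = (-20.764523, -15.647191)
θ=217°: h = r sin θ − e = -15.647191 − 8 = -23.647191
θ=217°: x = r cos θ + √(L² − h²) = -20.764523 + 248.879108 = 228.114585

θ=44°: 268.5003
θ=54°: 264.9424
θ=217°: 228.1146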